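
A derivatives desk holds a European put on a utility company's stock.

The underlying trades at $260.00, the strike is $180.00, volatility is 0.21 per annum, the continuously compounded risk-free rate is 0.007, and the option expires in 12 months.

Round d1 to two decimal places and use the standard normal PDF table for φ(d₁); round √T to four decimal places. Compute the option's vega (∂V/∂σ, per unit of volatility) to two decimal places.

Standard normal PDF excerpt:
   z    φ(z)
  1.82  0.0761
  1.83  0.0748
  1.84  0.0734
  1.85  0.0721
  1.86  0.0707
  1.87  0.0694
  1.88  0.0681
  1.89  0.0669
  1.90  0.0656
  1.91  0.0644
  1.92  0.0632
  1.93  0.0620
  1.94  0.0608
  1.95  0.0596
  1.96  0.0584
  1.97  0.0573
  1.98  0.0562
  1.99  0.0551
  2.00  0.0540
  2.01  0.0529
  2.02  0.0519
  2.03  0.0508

17.39

σ√T = 0.21 × 1.0000 = 0.2100
d₁ = [ln(260/180) + (0.007 + 0.21²/2)·1] / 0.2100 = [0.3677 + 0.0290] / 0.2100 = 1.8894 ⇒ 1.89
√T = √1 = 1.0000
φ(d₁) = φ(1.89) = 0.0669
vega = S·φ(d₁)·√T = 260·0.0669·1.0000 = 17.3940
(Call and put vega coincide under Black-Scholes.)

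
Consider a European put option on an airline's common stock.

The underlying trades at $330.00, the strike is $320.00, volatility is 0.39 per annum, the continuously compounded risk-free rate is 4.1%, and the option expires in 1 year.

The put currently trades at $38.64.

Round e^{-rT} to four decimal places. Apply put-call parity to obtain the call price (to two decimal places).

e^(−rT) = e^(−0.041·1) = 0.9598
Put-call parity: C − P = S − K·e^(−rT) = 330 − 320·0.9598 = 330 − 307.1360 = 22.8640
C = P + (C − P) = 38.64 + (22.8640) = 61.5040

$61.50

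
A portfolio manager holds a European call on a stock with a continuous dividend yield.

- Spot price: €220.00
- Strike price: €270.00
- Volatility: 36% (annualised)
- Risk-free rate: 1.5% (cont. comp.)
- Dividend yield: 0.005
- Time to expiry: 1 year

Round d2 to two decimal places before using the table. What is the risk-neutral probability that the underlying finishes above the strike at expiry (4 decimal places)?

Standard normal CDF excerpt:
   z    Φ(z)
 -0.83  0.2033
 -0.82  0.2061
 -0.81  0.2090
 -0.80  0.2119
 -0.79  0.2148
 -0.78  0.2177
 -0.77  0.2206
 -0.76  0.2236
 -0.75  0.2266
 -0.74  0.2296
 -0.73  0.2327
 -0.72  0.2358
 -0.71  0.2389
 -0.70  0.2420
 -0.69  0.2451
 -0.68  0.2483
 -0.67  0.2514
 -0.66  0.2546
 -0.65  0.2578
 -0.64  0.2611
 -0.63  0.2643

0.2358

σ√T = 0.36·√1 = 0.3600
d₁ = [ln(220/270) + (0.015 − 0.005 + 0.36²/2)·1] / 0.3600 = [-0.2048 + 0.0748] / 0.3600 = -0.3611 which rounds to -0.36
d₂ = d₁ − σ√T = -0.3611 − 0.3600 = -0.7211 which rounds to -0.72
Risk-neutral Pr[S_T > K] = N(d₂) = N(-0.72) = 0.2358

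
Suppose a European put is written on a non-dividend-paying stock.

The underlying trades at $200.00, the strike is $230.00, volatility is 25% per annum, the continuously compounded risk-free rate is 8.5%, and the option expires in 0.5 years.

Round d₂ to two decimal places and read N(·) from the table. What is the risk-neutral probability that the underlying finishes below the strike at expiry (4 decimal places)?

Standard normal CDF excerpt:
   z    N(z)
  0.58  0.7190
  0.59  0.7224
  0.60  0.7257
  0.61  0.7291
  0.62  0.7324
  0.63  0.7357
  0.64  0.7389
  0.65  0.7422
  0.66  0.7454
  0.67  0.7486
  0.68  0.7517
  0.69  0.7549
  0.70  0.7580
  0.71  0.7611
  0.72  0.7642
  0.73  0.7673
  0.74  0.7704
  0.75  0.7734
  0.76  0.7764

T = 0.5;  σ√T = 0.1768
ln(S/K) + (r + σ²/2)T = ln(200/230) + (0.085 + 0.25²/2)·0.5 = -0.1398 + 0.0581 = -0.0816
d₁ = -0.0816 / 0.1768 = -0.4618 ⇒ -0.46
d₂ = d₁ − σ√T = -0.4618 − 0.1768 = -0.6386 ⇒ -0.64
Pr(exercise) under Q = N(−d₂) = N(0.64) = 0.7389

0.7389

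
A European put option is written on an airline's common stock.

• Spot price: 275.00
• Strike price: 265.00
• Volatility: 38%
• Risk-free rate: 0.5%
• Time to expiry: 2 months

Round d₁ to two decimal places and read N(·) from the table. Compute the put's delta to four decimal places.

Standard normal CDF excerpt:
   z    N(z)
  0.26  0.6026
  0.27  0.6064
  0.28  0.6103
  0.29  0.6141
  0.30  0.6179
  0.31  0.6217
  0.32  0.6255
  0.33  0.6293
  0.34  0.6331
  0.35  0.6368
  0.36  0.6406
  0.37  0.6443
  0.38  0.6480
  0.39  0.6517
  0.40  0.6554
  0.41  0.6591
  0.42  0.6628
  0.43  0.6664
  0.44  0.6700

-0.3745

T = 0.1667;  σ√T = 0.1551
d₁ = [ln(275/265) + (0.005 + 0.38²/2)·0.1667] / 0.1551 = [0.0370 + 0.0129] / 0.1551 = 0.3217 → 0.32
N(d₁) = N(0.32) = 0.6255
Δ_put = N(d₁) − 1 = 0.6255 − 1 = -0.3745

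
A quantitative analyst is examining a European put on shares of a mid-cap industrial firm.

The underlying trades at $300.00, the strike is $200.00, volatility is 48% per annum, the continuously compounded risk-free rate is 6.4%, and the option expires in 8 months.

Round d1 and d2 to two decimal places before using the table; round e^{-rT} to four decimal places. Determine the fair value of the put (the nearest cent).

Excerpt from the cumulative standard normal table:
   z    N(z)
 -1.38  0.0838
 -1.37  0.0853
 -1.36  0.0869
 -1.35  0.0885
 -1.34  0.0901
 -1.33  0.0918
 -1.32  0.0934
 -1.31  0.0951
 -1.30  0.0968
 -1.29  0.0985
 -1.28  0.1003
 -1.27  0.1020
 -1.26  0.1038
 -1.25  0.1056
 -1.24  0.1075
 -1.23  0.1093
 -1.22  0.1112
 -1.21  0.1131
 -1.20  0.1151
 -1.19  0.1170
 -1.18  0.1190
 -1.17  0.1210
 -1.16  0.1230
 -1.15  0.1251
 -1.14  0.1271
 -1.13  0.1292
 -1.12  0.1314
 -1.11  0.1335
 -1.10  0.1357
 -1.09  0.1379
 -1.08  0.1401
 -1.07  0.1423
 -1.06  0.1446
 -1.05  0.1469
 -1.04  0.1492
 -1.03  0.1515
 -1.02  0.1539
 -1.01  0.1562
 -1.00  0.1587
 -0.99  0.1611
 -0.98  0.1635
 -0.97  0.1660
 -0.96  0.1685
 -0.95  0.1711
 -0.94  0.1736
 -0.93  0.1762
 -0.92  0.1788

$5.76

T = 0.6667;  σ√T = 0.3919
d₁ = [ln(300/200) + (0.064 + 0.48²/2)·0.6667] / 0.3919 = [0.4055 + 0.1195] / 0.3919 = 1.3394 → 1.34
d₂ = d₁ − σ√T = 1.3394 − 0.3919 = 0.9475 → 0.95
e^(−rT) = e^(−0.064·0.6667) = 0.9582
N(−d₂) = N(-0.95) = 0.1711;  N(−d₁) = N(-1.34) = 0.0901
P = 200·0.9582·0.1711 − 300·0.0901 = 32.7896 − 27.0300 = 5.7596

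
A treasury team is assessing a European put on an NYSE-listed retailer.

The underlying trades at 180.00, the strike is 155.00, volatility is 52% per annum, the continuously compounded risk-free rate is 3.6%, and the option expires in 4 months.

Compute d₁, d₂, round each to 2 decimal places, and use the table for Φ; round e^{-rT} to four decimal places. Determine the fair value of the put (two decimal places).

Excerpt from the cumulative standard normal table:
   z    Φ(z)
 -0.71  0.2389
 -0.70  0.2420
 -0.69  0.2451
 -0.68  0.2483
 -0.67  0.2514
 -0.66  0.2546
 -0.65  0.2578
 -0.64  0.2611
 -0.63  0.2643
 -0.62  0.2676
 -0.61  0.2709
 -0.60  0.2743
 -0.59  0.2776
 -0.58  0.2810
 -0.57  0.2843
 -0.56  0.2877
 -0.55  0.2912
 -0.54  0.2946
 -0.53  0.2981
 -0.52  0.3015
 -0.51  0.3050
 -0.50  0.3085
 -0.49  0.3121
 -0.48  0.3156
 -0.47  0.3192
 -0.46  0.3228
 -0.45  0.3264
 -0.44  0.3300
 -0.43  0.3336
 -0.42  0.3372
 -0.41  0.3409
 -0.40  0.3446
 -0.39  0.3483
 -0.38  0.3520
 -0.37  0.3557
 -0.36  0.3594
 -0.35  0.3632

9.23

σ√T = 0.52 × 0.5774 = 0.3002
d₁ = [ln(180/155) + (0.036 + ½·0.52²)·0.3333] / (σ√T) = (0.1495 + 0.0571) / 0.3002 = 0.6882 ≈ 0.69
d₂ = 0.6882 − 0.3002 = 0.3879 ≈ 0.39
e^(−rT) = e^(−0.036·0.3333) = 0.9881
N(−d₂) = N(-0.39) = 0.3483;  N(−d₁) = N(-0.69) = 0.2451
P = 155·0.9881·0.3483 − 180·0.2451 = 53.3441 − 44.1180 = 9.2261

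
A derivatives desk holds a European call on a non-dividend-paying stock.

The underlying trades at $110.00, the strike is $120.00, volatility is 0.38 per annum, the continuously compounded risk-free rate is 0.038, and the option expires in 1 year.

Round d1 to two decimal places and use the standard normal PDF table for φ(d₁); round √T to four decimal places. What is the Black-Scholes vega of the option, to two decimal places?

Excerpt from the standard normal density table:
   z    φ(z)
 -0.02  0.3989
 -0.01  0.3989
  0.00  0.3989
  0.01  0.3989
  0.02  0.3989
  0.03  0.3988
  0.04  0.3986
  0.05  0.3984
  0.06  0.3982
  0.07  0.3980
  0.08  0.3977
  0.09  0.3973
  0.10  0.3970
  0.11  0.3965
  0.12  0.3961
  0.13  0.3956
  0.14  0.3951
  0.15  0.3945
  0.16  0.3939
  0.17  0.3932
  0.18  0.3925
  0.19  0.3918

43.80

σ√T = 0.38 × 1.0000 = 0.3800
d₁ = [ln(110/120) + (0.038 + ½·0.38²)·1] / (σ√T) = (-0.0870 + 0.1102) / 0.3800 = 0.0610 → 0.06
√T = √1 = 1.0000
φ(d₁) = φ(0.06) = 0.3982
vega = S·φ(d₁)·√T = 110·0.3982·1.0000 = 43.8020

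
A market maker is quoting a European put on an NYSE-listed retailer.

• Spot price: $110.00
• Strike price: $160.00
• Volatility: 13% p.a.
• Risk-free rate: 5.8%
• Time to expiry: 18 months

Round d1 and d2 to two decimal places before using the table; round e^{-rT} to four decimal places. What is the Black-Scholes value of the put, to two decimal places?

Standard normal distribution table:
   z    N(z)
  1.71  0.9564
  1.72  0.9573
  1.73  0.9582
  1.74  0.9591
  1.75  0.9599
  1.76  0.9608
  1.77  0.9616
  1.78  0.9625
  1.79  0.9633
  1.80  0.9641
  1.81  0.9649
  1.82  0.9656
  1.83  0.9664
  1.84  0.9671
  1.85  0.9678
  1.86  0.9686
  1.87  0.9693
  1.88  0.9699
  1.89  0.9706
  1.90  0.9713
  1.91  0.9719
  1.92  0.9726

$36.96

σ√T = 0.13·√1.5 = 0.1592
d₁ = [ln(110/160) + (0.058 + ½·0.13²)·1.5] / (σ√T) = (-0.3747 + 0.0997) / 0.1592 = -1.7273 which rounds to -1.73
d₂ = -1.7273 − 0.1592 = -1.8865 which rounds to -1.89
exp(−rT) = exp(−0.058·1.5) = 0.9167
N(−d₂) = N(1.89) = 0.9706;  N(−d₁) = N(1.73) = 0.9582
P = 160·0.9167·0.9706 − 110·0.9582 = 142.3598 − 105.4020 = 36.9578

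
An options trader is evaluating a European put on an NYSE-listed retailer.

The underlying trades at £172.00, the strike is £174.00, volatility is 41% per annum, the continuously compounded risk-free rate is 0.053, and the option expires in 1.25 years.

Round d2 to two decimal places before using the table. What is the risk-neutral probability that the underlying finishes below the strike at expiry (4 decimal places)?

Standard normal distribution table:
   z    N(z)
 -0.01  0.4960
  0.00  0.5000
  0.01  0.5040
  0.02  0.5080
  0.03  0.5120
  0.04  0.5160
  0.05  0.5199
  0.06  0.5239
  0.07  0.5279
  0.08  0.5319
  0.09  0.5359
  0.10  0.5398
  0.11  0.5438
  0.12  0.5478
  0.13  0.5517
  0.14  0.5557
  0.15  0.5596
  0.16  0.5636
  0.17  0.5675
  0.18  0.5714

0.5438

σ√T = 0.41 × 1.1180 = 0.4584
d₁ = [ln(172/174) + (0.053 + 0.41²/2)·1.25] / 0.4584 = [-0.0116 + 0.1713] / 0.4584 = 0.3485 ≈ 0.35
d₂ = d₁ − σ√T = 0.3485 − 0.4584 = -0.1099 ≈ -0.11
Pr(exercise) under Q = N(−d₂) = N(0.11) = 0.5438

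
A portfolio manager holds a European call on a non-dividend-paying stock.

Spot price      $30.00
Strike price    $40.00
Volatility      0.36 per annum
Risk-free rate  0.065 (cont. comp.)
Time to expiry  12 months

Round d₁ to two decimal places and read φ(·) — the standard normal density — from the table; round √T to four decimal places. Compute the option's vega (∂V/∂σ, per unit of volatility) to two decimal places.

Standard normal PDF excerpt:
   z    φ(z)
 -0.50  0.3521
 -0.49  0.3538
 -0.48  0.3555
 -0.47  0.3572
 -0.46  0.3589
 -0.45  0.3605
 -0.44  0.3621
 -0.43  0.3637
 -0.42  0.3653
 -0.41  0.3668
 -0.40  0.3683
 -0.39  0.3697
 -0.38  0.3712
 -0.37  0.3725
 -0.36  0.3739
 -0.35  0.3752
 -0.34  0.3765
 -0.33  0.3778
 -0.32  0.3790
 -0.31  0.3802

σ√T = 0.36·√1 = 0.3600
d₁ = [ln(30/40) + (0.065 + 0.36²/2)·1] / 0.3600 = [-0.2877 + 0.1298] / 0.3600 = -0.4386 → -0.44
√T = √1 = 1.0000
φ(d₁) = φ(-0.44) = 0.3621
vega = S·φ(d₁)·√T = 30·0.3621·1.0000 = 10.8630

10.86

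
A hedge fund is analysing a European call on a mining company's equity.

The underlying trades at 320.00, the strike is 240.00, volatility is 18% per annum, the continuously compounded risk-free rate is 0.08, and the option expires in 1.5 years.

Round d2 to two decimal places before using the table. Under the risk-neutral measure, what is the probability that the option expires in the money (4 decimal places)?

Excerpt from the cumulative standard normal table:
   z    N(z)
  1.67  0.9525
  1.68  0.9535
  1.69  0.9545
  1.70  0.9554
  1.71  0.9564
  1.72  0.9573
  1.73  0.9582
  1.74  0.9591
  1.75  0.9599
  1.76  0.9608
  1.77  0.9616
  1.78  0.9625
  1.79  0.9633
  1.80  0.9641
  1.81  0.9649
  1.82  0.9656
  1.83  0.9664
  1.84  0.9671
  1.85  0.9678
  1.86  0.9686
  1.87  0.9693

0.9591

σ√T = 0.18·√1.5 = 0.2205
d₁ = [ln(320/240) + (0.08 + 0.18²/2)·1.5] / 0.2205 = [0.2877 + 0.1443] / 0.2205 = 1.9595 ≈ 1.96
d₂ = d₁ − σ√T = 1.9595 − 0.2205 = 1.7391 ≈ 1.74
Risk-neutral Pr[S_T > K] = N(d₂) = N(1.74) = 0.9591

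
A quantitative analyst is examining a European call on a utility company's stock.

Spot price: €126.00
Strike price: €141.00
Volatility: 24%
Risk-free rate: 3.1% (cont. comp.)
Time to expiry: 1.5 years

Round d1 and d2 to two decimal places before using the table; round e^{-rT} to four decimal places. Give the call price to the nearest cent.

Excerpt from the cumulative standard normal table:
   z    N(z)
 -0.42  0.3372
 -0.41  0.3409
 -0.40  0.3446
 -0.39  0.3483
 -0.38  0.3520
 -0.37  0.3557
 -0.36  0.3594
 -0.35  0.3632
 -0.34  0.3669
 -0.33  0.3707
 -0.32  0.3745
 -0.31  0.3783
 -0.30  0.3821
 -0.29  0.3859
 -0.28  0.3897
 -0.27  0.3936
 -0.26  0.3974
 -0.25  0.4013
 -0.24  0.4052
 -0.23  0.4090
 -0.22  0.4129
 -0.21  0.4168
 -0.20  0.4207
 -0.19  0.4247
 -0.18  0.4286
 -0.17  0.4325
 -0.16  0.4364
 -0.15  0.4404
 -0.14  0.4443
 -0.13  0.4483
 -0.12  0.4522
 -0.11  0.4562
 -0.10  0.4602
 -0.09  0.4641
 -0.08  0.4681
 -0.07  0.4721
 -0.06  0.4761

€11.10

σ√T = 0.24 × 1.2247 = 0.2939
d₁ = [ln(126/141) + (0.031 + ½·0.24²)·1.5] / (σ√T) = (-0.1125 + 0.0897) / 0.2939 = -0.0775 ≈ -0.08
d₂ = -0.0775 − 0.2939 = -0.3714 ≈ -0.37
e^(−rT) = e^(−0.031·1.5) = 0.9546
N(d₁) = N(-0.08) = 0.4681;  N(d₂) = N(-0.37) = 0.3557
C = 126·0.4681 − 141·0.9546·0.3557 = 58.9806 − 47.8767 = 11.1039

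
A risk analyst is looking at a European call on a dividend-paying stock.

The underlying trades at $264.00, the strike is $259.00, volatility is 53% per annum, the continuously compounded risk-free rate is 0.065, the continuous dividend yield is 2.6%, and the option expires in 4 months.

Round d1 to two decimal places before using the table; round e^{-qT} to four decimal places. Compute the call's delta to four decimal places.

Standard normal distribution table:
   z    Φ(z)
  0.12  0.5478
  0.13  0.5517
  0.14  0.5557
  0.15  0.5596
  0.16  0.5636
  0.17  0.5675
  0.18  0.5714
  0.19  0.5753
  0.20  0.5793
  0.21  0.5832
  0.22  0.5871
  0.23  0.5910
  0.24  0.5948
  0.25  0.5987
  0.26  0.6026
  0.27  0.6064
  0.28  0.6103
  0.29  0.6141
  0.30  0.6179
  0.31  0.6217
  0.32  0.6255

σ√T = 0.53·√0.3333 = 0.3060
ln(S/K) + (r − q + σ²/2)T = ln(264/259) + (0.065 − 0.026 + 0.53²/2)·0.3333 = 0.0191 + 0.0598 = 0.0789
d₁ = 0.0789 / 0.3060 = 0.2580 ≈ 0.26
N(d₁) = N(0.26) = 0.6026
Δ_call = exp(−qT)·N(d₁) = 0.9914·0.6026 = 0.5974

0.5974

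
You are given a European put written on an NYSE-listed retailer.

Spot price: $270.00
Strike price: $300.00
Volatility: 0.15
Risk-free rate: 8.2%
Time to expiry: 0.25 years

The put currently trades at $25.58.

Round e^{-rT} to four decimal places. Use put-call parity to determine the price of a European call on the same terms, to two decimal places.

$1.67

e^(−rT) = e^(−0.082·0.25) = 0.9797
Put-call parity: C − P = S − K·e^(−rT) = 270 − 300·0.9797 = 270 − 293.9100 = -23.9100
C = P + (C − P) = 25.58 + (-23.9100) = 1.6700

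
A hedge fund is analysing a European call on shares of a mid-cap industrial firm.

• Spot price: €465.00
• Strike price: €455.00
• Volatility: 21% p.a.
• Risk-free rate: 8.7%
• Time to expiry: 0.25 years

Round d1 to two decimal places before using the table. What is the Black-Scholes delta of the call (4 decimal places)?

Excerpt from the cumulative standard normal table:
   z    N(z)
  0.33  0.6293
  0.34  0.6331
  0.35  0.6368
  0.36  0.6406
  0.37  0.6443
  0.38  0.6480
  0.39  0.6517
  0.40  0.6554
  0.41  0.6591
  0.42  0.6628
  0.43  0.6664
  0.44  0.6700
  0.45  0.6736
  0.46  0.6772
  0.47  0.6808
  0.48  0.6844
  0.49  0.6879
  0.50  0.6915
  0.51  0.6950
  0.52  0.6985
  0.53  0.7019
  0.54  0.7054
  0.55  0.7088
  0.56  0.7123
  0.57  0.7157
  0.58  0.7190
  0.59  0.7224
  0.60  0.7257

0.6808

T = 0.25;  σ√T = 0.1050
ln(S/K) + (r + σ²/2)T = ln(465/455) + (0.087 + 0.21²/2)·0.25 = 0.0217 + 0.0273 = 0.0490
d₁ = 0.0490 / 0.1050 = 0.4667 which rounds to 0.47
N(d₁) = N(0.47) = 0.6808
Δ_call = N(d₁) = 0.6808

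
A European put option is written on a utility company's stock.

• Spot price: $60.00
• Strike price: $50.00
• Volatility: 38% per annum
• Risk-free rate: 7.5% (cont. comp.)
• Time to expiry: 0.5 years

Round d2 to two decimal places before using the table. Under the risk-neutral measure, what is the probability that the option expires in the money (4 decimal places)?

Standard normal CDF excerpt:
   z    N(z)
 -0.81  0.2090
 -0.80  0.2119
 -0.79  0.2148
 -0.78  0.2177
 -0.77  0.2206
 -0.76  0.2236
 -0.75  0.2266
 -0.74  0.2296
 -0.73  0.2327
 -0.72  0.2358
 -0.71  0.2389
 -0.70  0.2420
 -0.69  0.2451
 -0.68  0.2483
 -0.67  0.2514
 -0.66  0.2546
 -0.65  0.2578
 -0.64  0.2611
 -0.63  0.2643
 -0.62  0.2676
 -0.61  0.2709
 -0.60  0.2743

σ√T = 0.38 × 0.7071 = 0.2687
d₁ = [ln(60/50) + (0.075 + 0.38²/2)·0.5] / 0.2687 = [0.1823 + 0.0736] / 0.2687 = 0.9524 which rounds to 0.95
d₂ = d₁ − σ√T = 0.9524 − 0.2687 = 0.6837 which rounds to 0.68
Risk-neutral Pr[S_T < K] = N(−d₂) = N(-0.68) = 0.2483

0.2483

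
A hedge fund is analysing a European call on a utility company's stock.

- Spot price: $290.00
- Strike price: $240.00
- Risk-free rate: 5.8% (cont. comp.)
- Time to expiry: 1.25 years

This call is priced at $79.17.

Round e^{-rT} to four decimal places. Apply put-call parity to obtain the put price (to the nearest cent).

e^(−rT) = e^(−0.058·1.25) = 0.9301
Put-call parity: C − P = S − K·e^(−rT) = 290 − 240·0.9301 = 290 − 223.2240 = 66.7760
P = C − (C − P) = 79.17 − (66.7760) = 12.3940

$12.39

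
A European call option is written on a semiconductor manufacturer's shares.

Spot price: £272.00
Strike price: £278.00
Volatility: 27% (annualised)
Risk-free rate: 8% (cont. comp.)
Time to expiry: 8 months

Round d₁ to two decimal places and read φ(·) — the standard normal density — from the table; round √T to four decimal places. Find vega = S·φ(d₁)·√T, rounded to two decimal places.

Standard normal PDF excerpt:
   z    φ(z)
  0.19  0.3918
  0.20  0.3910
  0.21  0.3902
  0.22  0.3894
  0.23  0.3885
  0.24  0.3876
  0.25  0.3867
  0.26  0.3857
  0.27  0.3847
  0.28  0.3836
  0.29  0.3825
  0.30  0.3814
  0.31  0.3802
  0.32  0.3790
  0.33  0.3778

T = 0.6667;  σ√T = 0.2205
d₁ = [ln(272/278) + (0.08 + 0.27²/2)·0.6667] / 0.2205 = [-0.0218 + 0.0776] / 0.2205 = 0.2532 ≈ 0.25
√T = √0.6667 = 0.8165
φ(d₁) = φ(0.25) = 0.3867
vega = S·φ(d₁)·√T = 272·0.3867·0.8165 = 85.8814

85.88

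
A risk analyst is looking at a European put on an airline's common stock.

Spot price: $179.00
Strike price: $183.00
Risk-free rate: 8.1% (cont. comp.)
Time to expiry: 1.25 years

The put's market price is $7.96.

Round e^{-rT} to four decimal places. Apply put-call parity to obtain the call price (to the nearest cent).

e^(−rT) = e^(−0.081·1.25) = 0.9037
Put-call parity: C − P = S − K·e^(−rT) = 179 − 183·0.9037 = 179 − 165.3771 = 13.6229
C = P + (C − P) = 7.96 + (13.6229) = 21.5829

$21.58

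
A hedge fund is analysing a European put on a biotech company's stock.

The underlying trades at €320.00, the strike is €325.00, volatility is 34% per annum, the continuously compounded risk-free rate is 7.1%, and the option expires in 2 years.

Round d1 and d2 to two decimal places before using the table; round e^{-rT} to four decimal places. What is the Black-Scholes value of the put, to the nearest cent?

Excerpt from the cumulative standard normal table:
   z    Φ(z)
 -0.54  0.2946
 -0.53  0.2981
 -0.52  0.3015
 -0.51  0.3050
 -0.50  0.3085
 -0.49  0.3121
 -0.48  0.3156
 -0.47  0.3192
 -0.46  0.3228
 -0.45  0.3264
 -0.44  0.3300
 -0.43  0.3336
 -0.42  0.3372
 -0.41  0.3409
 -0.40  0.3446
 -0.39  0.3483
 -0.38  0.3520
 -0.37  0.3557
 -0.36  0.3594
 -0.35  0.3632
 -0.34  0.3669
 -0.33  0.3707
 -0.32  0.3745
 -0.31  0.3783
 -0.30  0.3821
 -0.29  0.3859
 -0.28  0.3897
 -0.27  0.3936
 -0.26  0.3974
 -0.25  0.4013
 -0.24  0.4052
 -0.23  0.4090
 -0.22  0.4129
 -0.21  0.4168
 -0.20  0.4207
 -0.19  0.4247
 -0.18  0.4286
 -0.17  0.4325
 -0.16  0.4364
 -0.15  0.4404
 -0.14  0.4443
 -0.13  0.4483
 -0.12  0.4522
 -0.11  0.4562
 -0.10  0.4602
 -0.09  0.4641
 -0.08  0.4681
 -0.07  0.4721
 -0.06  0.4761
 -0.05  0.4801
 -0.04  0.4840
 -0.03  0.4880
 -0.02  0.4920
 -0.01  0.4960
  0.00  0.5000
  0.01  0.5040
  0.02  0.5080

σ√T = 0.34 × 1.4142 = 0.4808
d₁ = [ln(320/325) + (0.071 + 0.34²/2)·2] / 0.4808 = [-0.0155 + 0.2576] / 0.4808 = 0.5035 ≈ 0.50
d₂ = d₁ − σ√T = 0.5035 − 0.4808 = 0.0227 ≈ 0.02
exp(−rT) = exp(−0.071·2) = 0.8676
P = 325·0.8676·N(-0.02) − 320·N(-0.50) = 325·0.8676·0.4920 − 320·0.3085 = 138.7292 − 98.7200 = 40.0092

€40.01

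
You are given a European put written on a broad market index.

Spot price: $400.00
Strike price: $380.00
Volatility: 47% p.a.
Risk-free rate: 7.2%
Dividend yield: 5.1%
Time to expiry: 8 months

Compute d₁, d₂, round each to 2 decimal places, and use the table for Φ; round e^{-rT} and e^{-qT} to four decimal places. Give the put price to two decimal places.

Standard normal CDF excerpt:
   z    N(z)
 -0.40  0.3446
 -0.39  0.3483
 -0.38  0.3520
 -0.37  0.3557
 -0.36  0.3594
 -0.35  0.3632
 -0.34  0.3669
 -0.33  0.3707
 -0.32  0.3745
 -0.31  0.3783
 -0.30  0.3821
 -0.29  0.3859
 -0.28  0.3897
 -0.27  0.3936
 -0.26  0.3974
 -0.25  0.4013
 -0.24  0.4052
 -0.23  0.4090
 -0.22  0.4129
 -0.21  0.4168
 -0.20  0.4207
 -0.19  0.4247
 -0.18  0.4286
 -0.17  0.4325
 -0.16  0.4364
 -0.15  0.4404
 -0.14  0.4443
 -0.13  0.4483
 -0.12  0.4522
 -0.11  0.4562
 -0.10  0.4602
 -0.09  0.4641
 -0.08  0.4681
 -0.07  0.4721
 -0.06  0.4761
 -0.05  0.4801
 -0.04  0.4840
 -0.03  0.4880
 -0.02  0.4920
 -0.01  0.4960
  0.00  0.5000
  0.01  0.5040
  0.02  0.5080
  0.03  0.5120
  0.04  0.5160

$45.03

σ√T = 0.47 × 0.8165 = 0.3838
ln(S/K) + (r − q + σ²/2)T = ln(400/380) + (0.072 − 0.051 + 0.47²/2)·0.6667 = 0.0513 + 0.0876 = 0.1389
d₁ = 0.1389 / 0.3838 = 0.3620 ⇒ 0.36
d₂ = d₁ − σ√T = 0.3620 − 0.3838 = -0.0217 ⇒ -0.02
e^(−qT) = e^(−0.051·0.6667) = 0.9666;  e^(−rT) = e^(−0.072·0.6667) = 0.9531
N(−d₂) = N(0.02) = 0.5080;  N(−d₁) = N(-0.36) = 0.3594
P = 380·0.9531·0.5080 − 400·0.9666·0.3594 = 183.9864 − 138.9584 = 45.0280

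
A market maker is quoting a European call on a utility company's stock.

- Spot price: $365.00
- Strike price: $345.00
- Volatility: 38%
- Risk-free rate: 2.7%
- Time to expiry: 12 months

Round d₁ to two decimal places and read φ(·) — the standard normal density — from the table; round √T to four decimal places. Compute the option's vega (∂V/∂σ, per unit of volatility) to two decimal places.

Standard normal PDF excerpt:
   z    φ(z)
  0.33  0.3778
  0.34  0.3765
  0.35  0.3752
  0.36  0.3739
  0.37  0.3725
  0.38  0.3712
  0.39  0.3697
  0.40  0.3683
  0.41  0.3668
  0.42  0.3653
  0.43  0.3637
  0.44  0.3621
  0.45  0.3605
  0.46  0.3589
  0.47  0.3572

σ√T = 0.38 × 1.0000 = 0.3800
ln(S/K) + (r + σ²/2)T = ln(365/345) + (0.027 + 0.38²/2)·1 = 0.0564 + 0.0992 = 0.1556
d₁ = 0.1556 / 0.3800 = 0.4093 ⇒ 0.41
√T = √1 = 1.0000
φ(d₁) = φ(0.41) = 0.3668
vega = S·φ(d₁)·√T = 365·0.3668·1.0000 = 133.8820
(Call and put vega coincide under Black-Scholes.)

133.88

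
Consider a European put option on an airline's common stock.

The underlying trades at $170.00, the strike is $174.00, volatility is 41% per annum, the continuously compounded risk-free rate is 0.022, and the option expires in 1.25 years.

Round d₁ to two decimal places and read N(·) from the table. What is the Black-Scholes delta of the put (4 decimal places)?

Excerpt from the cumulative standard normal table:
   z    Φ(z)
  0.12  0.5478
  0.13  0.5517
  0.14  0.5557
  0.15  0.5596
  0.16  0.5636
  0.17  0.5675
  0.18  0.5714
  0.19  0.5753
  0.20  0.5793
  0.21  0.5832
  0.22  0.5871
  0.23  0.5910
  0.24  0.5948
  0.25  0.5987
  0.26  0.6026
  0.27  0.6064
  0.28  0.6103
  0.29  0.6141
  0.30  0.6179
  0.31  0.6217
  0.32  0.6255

T = 1.25;  σ√T = 0.4584
ln(S/K) + (r + σ²/2)T = ln(170/174) + (0.022 + 0.41²/2)·1.25 = -0.0233 + 0.1326 = 0.1093
d₁ = 0.1093 / 0.4584 = 0.2385 → 0.24
N(d₁) = N(0.24) = 0.5948
Δ_put = N(d₁) − 1 = 0.5948 − 1 = -0.4052

-0.4052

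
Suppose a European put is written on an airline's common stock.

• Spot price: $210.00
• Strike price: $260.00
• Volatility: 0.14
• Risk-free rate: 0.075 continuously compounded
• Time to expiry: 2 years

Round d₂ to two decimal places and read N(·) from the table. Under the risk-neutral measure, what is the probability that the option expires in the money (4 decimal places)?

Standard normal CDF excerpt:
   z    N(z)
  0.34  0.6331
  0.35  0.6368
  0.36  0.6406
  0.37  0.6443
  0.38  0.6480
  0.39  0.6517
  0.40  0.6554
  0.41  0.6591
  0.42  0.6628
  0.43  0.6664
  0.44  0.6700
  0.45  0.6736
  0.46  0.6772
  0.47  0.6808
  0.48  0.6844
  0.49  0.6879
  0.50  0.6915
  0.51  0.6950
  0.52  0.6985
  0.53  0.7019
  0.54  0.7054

σ√T = 0.14 × 1.4142 = 0.1980
d₁ = [ln(210/260) + (0.075 + 0.14²/2)·2] / 0.1980 = [-0.2136 + 0.1696] / 0.1980 = -0.2221 ≈ -0.22
d₂ = d₁ − σ√T = -0.2221 − 0.1980 = -0.4201 ≈ -0.42
Pr(exercise) under Q = N(−d₂) = N(0.42) = 0.6628

0.6628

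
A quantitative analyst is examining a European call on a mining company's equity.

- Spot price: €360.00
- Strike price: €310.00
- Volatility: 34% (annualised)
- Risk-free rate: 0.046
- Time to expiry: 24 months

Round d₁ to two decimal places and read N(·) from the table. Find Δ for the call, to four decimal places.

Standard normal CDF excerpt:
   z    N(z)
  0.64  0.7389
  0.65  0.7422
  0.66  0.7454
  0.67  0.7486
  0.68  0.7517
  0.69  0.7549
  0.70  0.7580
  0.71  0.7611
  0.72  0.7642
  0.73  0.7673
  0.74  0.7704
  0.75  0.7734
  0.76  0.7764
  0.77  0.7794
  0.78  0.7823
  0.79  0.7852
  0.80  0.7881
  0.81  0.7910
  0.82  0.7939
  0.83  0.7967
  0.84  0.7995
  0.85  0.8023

T = 2;  σ√T = 0.4808
d₁ = [ln(360/310) + (0.046 + 0.34²/2)·2] / 0.4808 = [0.1495 + 0.2076] / 0.4808 = 0.7427 ⇒ 0.74
N(d₁) = N(0.74) = 0.7704
Δ_call = N(d₁) = 0.7704

0.7704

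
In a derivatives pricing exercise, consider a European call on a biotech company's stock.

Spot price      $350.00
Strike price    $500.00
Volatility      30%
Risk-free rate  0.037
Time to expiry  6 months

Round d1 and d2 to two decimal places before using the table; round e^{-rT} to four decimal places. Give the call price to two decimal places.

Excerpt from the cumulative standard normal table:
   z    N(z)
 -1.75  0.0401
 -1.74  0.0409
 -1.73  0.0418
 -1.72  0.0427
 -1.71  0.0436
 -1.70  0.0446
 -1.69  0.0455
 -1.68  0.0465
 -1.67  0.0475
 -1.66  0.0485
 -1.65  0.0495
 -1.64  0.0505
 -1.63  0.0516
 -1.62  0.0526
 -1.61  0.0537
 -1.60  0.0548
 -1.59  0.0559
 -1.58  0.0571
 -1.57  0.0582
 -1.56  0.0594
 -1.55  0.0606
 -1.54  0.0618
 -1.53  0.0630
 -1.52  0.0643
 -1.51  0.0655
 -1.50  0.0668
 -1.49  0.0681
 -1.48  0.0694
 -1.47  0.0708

σ√T = 0.3·√0.5 = 0.2121
d₁ = [ln(350/500) + (0.037 + 0.3²/2)·0.5] / 0.2121 = [-0.3567 + 0.0410] / 0.2121 = -1.4881 which rounds to -1.49
d₂ = d₁ − σ√T = -1.4881 − 0.2121 = -1.7002 which rounds to -1.70
e^(−rT) = e^(−0.037·0.5) = 0.9817
N(d₁) = N(-1.49) = 0.0681;  N(d₂) = N(-1.70) = 0.0446
C = 350·0.0681 − 500·0.9817·0.0446 = 23.8350 − 21.8919 = 1.9431

$1.94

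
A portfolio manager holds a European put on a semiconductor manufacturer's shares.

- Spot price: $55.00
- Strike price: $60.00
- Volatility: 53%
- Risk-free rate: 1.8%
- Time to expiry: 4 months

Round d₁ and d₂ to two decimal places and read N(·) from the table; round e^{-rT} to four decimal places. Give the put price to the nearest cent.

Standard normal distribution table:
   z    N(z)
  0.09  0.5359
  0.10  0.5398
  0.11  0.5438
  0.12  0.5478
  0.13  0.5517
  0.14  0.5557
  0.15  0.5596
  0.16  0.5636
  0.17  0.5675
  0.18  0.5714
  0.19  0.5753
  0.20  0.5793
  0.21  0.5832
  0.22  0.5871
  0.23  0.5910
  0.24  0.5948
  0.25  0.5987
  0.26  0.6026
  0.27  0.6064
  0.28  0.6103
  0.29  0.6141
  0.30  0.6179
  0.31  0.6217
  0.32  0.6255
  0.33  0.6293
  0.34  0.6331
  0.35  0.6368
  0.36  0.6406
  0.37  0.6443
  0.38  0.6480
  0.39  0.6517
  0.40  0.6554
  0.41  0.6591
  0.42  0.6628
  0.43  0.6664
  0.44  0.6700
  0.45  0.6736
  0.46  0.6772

$9.62

T = 0.3333;  σ√T = 0.3060
d₁ = [ln(55/60) + (0.018 + 0.53²/2)·0.3333] / 0.3060 = [-0.0870 + 0.0528] / 0.3060 = -0.1117 which rounds to -0.11
d₂ = d₁ − σ√T = -0.1117 − 0.3060 = -0.4177 which rounds to -0.42
e^(−rT) = e^(−0.018·0.3333) = 0.9940
N(−d₂) = N(0.42) = 0.6628;  N(−d₁) = N(0.11) = 0.5438
P = 60·0.9940·0.6628 − 55·0.5438 = 39.5294 − 29.9090 = 9.6204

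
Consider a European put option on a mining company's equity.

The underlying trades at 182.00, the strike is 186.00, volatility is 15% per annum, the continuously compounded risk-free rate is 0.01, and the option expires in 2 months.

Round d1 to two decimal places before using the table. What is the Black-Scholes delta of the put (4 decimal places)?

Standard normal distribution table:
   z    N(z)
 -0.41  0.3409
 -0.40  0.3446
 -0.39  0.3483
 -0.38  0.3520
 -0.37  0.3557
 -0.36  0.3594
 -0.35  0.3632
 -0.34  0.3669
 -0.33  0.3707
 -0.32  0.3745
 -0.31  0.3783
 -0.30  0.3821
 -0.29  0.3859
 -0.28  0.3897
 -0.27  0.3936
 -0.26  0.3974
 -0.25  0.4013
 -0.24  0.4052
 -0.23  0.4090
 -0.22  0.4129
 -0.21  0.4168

-0.6179

σ√T = 0.15·√0.1667 = 0.0612
d₁ = [ln(182/186) + (0.01 + 0.15²/2)·0.1667] / 0.0612 = [-0.0217 + 0.0035] / 0.0612 = -0.2972 ≈ -0.30
N(d₁) = N(-0.30) = 0.3821
Δ_put = N(d₁) − 1 = 0.3821 − 1 = -0.6179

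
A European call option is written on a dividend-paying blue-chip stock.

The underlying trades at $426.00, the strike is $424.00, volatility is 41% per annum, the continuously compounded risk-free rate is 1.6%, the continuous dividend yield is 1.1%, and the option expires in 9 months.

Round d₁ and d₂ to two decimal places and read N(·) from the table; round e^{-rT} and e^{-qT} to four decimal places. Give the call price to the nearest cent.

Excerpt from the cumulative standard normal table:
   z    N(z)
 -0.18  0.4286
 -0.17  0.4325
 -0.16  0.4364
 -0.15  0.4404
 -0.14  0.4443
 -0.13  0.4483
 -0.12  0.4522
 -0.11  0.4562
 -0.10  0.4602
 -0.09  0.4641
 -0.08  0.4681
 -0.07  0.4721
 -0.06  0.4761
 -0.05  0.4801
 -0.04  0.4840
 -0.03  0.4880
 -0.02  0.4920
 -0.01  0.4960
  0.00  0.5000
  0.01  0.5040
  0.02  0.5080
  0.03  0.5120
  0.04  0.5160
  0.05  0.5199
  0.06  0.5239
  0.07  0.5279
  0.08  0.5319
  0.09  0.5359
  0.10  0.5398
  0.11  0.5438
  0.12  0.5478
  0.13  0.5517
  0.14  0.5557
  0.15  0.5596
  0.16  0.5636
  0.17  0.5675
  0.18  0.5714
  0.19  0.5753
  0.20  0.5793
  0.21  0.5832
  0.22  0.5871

$60.25

σ√T = 0.41 × 0.8660 = 0.3551
d₁ = [ln(426/424) + (0.016 − 0.011 + 0.41²/2)·0.75] / 0.3551 = [0.0047 + 0.0668] / 0.3551 = 0.2013 ≈ 0.20
d₂ = d₁ − σ√T = 0.2013 − 0.3551 = -0.1537 ≈ -0.15
e^(−qT) = e^(−0.011·0.75) = 0.9918;  e^(−rT) = e^(−0.016·0.75) = 0.9881
N(d₁) = N(0.20) = 0.5793;  N(d₂) = N(-0.15) = 0.4404
C = 426·0.9918·0.5793 − 424·0.9881·0.4404 = 244.7582 − 184.5075 = 60.2507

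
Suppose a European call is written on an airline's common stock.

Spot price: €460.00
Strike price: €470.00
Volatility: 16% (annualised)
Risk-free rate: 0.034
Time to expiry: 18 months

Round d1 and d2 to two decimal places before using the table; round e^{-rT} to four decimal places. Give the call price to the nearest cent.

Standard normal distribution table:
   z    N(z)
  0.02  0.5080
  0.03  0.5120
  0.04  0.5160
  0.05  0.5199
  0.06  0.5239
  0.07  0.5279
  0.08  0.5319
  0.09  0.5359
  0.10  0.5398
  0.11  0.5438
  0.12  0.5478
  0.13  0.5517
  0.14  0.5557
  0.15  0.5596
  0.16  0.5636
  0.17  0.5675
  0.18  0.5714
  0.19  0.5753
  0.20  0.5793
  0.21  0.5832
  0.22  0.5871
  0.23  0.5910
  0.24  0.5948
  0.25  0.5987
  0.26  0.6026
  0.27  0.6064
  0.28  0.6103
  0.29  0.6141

σ√T = 0.16·√1.5 = 0.1960
d₁ = [ln(460/470) + (0.034 + ½·0.16²)·1.5] / (σ√T) = (-0.0215 + 0.0702) / 0.1960 = 0.2485 ≈ 0.25
d₂ = 0.2485 − 0.1960 = 0.0525 ≈ 0.05
e^(−rT) = e^(−0.034·1.5) = 0.9503
C = 460·N(0.25) − 470·0.9503·N(0.05) = 460·0.5987 − 470·0.9503·0.5199 = 275.4020 − 232.2087 = 43.1933

€43.19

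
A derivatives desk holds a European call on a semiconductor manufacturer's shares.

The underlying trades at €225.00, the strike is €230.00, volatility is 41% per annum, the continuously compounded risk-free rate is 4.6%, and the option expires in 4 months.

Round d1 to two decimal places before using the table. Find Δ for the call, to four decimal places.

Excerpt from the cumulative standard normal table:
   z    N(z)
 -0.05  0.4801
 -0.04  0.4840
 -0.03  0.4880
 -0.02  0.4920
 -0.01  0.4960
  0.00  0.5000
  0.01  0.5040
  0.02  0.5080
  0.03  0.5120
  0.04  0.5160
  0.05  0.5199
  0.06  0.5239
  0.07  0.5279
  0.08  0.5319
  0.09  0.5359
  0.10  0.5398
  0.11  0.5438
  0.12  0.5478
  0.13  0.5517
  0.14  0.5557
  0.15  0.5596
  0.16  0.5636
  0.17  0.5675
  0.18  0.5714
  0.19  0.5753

0.5359

T = 0.3333;  σ√T = 0.2367
d₁ = [ln(225/230) + (0.046 + 0.41²/2)·0.3333] / 0.2367 = [-0.0220 + 0.0433] / 0.2367 = 0.0903 → 0.09
N(d₁) = N(0.09) = 0.5359
Δ_call = N(d₁) = 0.5359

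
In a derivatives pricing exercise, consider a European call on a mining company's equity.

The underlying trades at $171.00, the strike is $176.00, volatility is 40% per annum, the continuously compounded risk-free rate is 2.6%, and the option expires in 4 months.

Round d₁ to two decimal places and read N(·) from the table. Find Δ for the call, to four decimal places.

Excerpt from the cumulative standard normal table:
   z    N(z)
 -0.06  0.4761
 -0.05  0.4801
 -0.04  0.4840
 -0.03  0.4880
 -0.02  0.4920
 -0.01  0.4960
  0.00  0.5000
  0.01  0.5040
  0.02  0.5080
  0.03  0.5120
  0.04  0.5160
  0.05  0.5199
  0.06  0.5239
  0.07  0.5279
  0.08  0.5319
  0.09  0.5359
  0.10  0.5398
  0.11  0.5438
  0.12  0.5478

0.5120

T = 0.3333;  σ√T = 0.2309
d₁ = [ln(171/176) + (0.026 + ½·0.4²)·0.3333] / (σ√T) = (-0.0288 + 0.0353) / 0.2309 = 0.0282 ⇒ 0.03
N(d₁) = N(0.03) = 0.5120
Δ_call = N(d₁) = 0.5120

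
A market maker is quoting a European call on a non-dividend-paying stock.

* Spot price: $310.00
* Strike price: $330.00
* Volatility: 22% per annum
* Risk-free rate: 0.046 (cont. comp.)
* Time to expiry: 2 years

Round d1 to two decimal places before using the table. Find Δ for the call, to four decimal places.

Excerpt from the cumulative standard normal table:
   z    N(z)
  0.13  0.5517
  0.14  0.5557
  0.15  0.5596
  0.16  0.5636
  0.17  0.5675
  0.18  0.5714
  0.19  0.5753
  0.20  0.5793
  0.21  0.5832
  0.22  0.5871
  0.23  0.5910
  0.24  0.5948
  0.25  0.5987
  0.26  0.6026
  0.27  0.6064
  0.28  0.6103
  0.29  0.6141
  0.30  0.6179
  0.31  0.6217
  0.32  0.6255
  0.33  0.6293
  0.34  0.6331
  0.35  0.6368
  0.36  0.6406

0.5987

σ√T = 0.22·√2 = 0.3111
ln(S/K) + (r + σ²/2)T = ln(310/330) + (0.046 + 0.22²/2)·2 = -0.0625 + 0.1404 = 0.0779
d₁ = 0.0779 / 0.3111 = 0.2503 → 0.25
N(d₁) = N(0.25) = 0.5987
Δ_call = N(d₁) = 0.5987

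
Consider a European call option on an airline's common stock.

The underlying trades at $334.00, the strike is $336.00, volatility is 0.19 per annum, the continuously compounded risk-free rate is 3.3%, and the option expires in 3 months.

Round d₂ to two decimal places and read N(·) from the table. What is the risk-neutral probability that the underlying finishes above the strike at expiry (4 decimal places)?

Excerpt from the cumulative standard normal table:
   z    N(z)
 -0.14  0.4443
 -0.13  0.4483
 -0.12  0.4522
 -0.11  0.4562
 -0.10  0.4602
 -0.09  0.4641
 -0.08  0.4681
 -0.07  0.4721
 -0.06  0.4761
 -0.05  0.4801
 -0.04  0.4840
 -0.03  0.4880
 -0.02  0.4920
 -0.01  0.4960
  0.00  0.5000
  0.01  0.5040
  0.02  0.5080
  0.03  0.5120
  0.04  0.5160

0.4920

T = 0.25;  σ√T = 0.0950
d₁ = [ln(334/336) + (0.033 + 0.19²/2)·0.25] / 0.0950 = [-0.0060 + 0.0128] / 0.0950 = 0.0715 ≈ 0.07
d₂ = d₁ − σ√T = 0.0715 − 0.0950 = -0.0235 ≈ -0.02
Risk-neutral Pr[S_T > K] = N(d₂) = N(-0.02) = 0.4920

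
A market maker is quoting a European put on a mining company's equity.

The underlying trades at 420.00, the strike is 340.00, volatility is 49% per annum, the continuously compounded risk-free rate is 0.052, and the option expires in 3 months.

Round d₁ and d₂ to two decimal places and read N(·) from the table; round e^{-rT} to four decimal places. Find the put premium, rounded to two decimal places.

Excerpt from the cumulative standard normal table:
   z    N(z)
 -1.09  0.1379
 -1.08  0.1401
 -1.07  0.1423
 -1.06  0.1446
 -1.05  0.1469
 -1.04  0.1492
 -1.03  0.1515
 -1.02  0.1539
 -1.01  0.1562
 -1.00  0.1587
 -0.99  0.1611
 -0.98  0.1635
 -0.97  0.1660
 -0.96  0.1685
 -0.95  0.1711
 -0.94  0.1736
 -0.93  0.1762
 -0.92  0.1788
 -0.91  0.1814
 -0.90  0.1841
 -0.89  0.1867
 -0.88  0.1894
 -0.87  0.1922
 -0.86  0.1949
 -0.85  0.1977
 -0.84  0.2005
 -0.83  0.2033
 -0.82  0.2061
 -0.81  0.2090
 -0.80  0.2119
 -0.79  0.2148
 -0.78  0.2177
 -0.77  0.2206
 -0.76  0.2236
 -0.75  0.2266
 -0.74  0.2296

9.43

T = 0.25;  σ√T = 0.2450
d₁ = [ln(420/340) + (0.052 + ½·0.49²)·0.25] / (σ√T) = (0.2113 + 0.0430) / 0.2450 = 1.0380 → 1.04
d₂ = 1.0380 − 0.2450 = 0.7930 → 0.79
exp(−rT) = exp(−0.052·0.25) = 0.9871
N(−d₂) = N(-0.79) = 0.2148;  N(−d₁) = N(-1.04) = 0.1492
P = 340·0.9871·0.2148 − 420·0.1492 = 72.0899 − 62.6640 = 9.4259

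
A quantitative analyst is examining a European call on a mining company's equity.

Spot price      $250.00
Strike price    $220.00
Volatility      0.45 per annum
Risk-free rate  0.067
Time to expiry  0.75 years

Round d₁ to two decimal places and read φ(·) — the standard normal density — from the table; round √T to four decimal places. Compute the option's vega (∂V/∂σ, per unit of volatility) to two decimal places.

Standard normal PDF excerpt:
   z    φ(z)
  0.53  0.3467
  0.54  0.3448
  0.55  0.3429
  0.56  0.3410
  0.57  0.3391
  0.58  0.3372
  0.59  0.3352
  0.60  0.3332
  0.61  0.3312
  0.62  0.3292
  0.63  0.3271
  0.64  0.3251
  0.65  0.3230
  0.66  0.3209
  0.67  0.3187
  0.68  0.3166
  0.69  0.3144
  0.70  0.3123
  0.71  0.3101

σ√T = 0.45 × 0.8660 = 0.3897
d₁ = [ln(250/220) + (0.067 + ½·0.45²)·0.75] / (σ√T) = (0.1278 + 0.1262) / 0.3897 = 0.6518 ≈ 0.65
√T = √0.75 = 0.8660
φ(d₁) = φ(0.65) = 0.3230
vega = S·φ(d₁)·√T = 250·0.3230·0.8660 = 69.9295

69.93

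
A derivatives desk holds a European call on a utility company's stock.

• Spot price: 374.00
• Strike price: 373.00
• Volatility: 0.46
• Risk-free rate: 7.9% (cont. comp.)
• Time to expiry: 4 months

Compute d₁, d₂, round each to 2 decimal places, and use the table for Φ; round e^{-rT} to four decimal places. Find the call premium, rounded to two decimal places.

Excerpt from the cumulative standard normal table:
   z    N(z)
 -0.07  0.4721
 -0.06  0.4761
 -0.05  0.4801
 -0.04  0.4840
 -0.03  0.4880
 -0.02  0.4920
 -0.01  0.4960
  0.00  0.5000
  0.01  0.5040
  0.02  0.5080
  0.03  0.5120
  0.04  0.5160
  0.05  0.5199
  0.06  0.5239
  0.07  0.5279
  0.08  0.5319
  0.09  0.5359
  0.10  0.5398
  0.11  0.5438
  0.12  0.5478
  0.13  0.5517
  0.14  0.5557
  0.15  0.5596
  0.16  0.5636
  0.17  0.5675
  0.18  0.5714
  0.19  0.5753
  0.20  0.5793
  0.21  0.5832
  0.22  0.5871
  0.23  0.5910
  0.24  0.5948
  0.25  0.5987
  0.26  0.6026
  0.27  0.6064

σ√T = 0.46 × 0.5774 = 0.2656
d₁ = [ln(374/373) + (0.079 + ½·0.46²)·0.3333] / (σ√T) = (0.0027 + 0.0616) / 0.2656 = 0.2420 ≈ 0.24
d₂ = 0.2420 − 0.2656 = -0.0236 ≈ -0.02
exp(−rT) = exp(−0.079·0.3333) = 0.9740
N(d₁) = N(0.24) = 0.5948;  N(d₂) = N(-0.02) = 0.4920
C = 374·0.5948 − 373·0.9740·0.4920 = 222.4552 − 178.7446 = 43.7106

43.71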